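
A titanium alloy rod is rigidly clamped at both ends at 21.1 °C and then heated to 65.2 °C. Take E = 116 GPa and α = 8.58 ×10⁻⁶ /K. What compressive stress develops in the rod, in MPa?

ΔT = 44.10 K. Constrained thermal stress σ = E·α·ΔT = 116.0×10³ MPa × 8.58×10⁻⁶ × 44.10 = 43.9 MPa (compressive).

43.9 MPa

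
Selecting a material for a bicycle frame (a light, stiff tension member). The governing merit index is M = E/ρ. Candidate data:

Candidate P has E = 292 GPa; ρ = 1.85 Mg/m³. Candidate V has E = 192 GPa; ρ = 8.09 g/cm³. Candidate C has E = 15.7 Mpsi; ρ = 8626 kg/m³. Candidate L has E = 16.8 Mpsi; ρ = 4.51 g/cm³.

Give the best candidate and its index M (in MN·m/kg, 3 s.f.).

Putting every candidate on a common basis:
  candidate P: E = 292.0 GPa, ρ = 1850 kg/m³
  candidate V: E = 192.0 GPa, ρ = 8090 kg/m³
  candidate C: E = 108.2 GPa, ρ = 8626 kg/m³
  candidate L: E = 115.8 GPa, ρ = 4510 kg/m³
  candidate P: M = 158 MN·m/kg
  candidate L: M = 25.7 MN·m/kg
  candidate V: M = 23.7 MN·m/kg
  candidate C: M = 12.5 MN·m/kg
Candidate P has the largest M.

candidate P, M = 158 MN·m/kg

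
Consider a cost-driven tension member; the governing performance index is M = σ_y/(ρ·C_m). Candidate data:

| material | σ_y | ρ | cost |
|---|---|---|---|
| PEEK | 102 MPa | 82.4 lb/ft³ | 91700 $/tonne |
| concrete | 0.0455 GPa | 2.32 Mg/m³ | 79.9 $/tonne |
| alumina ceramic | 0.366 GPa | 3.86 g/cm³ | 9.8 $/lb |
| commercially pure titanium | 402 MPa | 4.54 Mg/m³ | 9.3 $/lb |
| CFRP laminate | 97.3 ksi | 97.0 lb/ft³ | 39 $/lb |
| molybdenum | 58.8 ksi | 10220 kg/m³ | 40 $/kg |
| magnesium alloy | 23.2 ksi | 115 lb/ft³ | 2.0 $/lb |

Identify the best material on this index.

concrete

After converting to SI:
  PEEK: σ_y = 102.0 MPa, ρ = 1320 kg/m³, cost = 91.70 $/kg
  concrete: σ_y = 45.50 MPa, ρ = 2320 kg/m³, cost = 0.07990 $/kg
  alumina ceramic: σ_y = 366.0 MPa, ρ = 3860 kg/m³, cost = 21.60 $/kg
  commercially pure titanium: σ_y = 402.0 MPa, ρ = 4540 kg/m³, cost = 20.50 $/kg
  CFRP laminate: σ_y = 670.9 MPa, ρ = 1554 kg/m³, cost = 85.98 $/kg
  molybdenum: σ_y = 405.4 MPa, ρ = 10220 kg/m³, cost = 40.00 $/kg
  magnesium alloy: σ_y = 160.0 MPa, ρ = 1842 kg/m³, cost = 4.409 $/kg
  concrete: M = 245 kN·m per $
  magnesium alloy: M = 19.7 kN·m per $
  CFRP laminate: M = 5.02 kN·m per $
  alumina ceramic: M = 4.39 kN·m per $
  commercially pure titanium: M = 4.32 kN·m per $
  molybdenum: M = 0.992 kN·m per $
  PEEK: M = 0.843 kN·m per $
Concrete has the largest M.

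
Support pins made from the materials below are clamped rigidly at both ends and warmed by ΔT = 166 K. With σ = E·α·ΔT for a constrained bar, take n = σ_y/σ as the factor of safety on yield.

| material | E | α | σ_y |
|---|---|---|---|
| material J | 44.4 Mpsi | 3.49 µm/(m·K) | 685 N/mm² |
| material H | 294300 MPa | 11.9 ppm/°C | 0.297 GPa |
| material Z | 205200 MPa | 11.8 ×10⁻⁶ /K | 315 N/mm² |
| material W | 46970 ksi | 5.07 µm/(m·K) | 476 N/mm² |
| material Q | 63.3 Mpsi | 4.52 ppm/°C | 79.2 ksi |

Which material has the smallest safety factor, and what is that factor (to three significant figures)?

material H, n = 0.511

Converting E to GPa, α to ×10⁻⁶/K, σ_y to MPa, then σ and n for each:
  material J: E = 306.1, α = 3.49, σ_y = 685.0 → σ = 177 MPa, n = 3.86
  material H: E = 294.3, α = 11.9, σ_y = 297.0 → σ = 581 MPa, n = 0.511
  material Z: E = 205.2, α = 11.8, σ_y = 315.0 → σ = 402 MPa, n = 0.784
  material W: E = 323.8, α = 5.07, σ_y = 476.0 → σ = 273 MPa, n = 1.75
  material Q: E = 436.4, α = 4.52, σ_y = 546.1 → σ = 327 MPa, n = 1.67
The minimum is material H at n = 0.511.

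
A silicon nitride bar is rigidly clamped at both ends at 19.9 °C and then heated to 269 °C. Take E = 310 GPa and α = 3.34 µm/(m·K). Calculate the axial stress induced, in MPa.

ΔT = 249.1 K. Constrained thermal stress σ = E·α·ΔT = 310.0×10³ MPa × 3.34×10⁻⁶ × 249.1 = 258 MPa (compressive).

258 MPa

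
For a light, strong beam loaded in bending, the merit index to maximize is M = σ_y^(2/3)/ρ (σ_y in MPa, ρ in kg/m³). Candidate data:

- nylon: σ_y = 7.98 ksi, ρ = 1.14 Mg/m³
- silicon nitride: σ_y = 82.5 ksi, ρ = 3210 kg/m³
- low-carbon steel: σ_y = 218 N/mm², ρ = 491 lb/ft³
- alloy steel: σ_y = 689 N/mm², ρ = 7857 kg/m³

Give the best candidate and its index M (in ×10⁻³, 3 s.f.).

Putting every candidate on a common basis:
  nylon: σ_y = 55.02 MPa, ρ = 1140 kg/m³
  silicon nitride: σ_y = 568.8 MPa, ρ = 3210 kg/m³
  low-carbon steel: σ_y = 218.0 MPa, ρ = 7865 kg/m³
  alloy steel: σ_y = 689.0 MPa, ρ = 7857 kg/m³
  silicon nitride: M = 21.4×10⁻³
  nylon: M = 12.7×10⁻³
  alloy steel: M = 9.93×10⁻³
  low-carbon steel: M = 4.61×10⁻³
The maximum is for silicon nitride.

silicon nitride, M = 21.4×10⁻³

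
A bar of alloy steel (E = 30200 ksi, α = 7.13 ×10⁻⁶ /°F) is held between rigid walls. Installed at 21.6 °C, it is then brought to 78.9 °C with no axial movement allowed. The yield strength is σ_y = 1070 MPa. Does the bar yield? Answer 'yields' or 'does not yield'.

does not yield

E = 30200 ksi = 208.2 GPa.
α = 7.13×10⁻⁶/°F × 9/5 = 12.8×10⁻⁶/K.
ΔT = 57.30 K. Constrained thermal stress σ = E·α·ΔT = 208.2×10³ MPa × 12.8×10⁻⁶ × 57.30 = 153 MPa (compressive).
Compare to σ_y = 1070 MPa: σ < σ_y, so it does not yield.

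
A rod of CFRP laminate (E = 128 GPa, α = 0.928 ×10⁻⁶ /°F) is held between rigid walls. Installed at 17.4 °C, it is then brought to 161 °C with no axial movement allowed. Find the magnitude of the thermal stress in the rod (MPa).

α = 0.928×10⁻⁶/°F × 9/5 = 1.67×10⁻⁶/K.
ΔT = 143.6 K. Constrained thermal stress σ = E·α·ΔT = 128.0×10³ MPa × 1.67×10⁻⁶ × 143.6 = 30.7 MPa (compressive).

30.7 MPa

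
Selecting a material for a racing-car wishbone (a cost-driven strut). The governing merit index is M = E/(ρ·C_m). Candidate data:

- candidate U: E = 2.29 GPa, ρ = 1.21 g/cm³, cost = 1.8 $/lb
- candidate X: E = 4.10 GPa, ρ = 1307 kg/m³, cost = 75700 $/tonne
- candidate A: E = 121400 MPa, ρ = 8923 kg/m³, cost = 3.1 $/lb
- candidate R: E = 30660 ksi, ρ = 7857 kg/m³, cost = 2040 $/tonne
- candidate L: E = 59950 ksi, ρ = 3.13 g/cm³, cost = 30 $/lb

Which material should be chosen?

After converting to SI:
  candidate U: E = 2.290 GPa, ρ = 1210 kg/m³, cost = 3.968 $/kg
  candidate X: E = 4.100 GPa, ρ = 1307 kg/m³, cost = 75.70 $/kg
  candidate A: E = 121.4 GPa, ρ = 8923 kg/m³, cost = 6.834 $/kg
  candidate R: E = 211.4 GPa, ρ = 7857 kg/m³, cost = 2.040 $/kg
  candidate L: E = 413.3 GPa, ρ = 3130 kg/m³, cost = 66.14 $/kg
  candidate R: M = 13.2 MN·m per $
  candidate L: M = 2.00 MN·m per $
  candidate A: M = 1.99 MN·m per $
  candidate U: M = 0.477 MN·m per $
  candidate X: M = 0.0414 MN·m per $
The maximum is for candidate R.

candidate R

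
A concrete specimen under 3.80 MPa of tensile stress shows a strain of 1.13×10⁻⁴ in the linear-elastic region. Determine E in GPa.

33.6 GPa

E = σ/ε = 3.80 MPa / 1.13×10⁻⁴ = 33630 MPa = 33.6 GPa.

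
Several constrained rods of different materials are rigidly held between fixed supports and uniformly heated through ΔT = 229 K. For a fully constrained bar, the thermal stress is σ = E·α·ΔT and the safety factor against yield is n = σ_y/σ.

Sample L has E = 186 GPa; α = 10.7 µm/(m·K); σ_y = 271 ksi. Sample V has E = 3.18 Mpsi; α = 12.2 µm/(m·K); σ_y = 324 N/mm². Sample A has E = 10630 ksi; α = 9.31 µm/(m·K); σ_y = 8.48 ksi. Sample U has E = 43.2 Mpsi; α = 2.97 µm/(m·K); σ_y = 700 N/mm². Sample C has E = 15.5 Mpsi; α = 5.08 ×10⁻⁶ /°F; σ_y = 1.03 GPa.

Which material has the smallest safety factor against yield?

Converting E to GPa, α to ×10⁻⁶/K, σ_y to MPa, then σ and n for each:
  sample L: E = 186.0, α = 10.7, σ_y = 1868 → σ = 456 MPa, n = 4.10
  sample V: E = 21.93, α = 12.2, σ_y = 324.0 → σ = 61.3 MPa, n = 5.29
  sample A: E = 73.29, α = 9.31, σ_y = 58.47 → σ = 156 MPa, n = 0.374
  sample U: E = 297.9, α = 2.97, σ_y = 700.0 → σ = 203 MPa, n = 3.46
  sample C: E = 106.9, α = 9.14, σ_y = 1030 → σ = 224 MPa, n = 4.60
Smallest n: sample A with n = 0.374.

sample A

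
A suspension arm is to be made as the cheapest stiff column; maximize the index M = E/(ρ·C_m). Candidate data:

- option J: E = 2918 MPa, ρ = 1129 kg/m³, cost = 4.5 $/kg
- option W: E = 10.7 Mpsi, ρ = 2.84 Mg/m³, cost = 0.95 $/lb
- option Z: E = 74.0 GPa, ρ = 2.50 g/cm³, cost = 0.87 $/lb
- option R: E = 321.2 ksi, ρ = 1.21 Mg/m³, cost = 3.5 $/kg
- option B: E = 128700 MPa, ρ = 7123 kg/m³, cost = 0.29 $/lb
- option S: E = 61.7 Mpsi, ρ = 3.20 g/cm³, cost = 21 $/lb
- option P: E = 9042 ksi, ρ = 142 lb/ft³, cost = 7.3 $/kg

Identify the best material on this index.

In SI units:
  option J: E = 2.918 GPa, ρ = 1129 kg/m³, cost = 4.500 $/kg
  option W: E = 73.77 GPa, ρ = 2840 kg/m³, cost = 2.094 $/kg
  option Z: E = 74.00 GPa, ρ = 2500 kg/m³, cost = 1.918 $/kg
  option R: E = 2.215 GPa, ρ = 1210 kg/m³, cost = 3.500 $/kg
  option B: E = 128.7 GPa, ρ = 7123 kg/m³, cost = 0.6393 $/kg
  option S: E = 425.4 GPa, ρ = 3200 kg/m³, cost = 46.30 $/kg
  option P: E = 62.34 GPa, ρ = 2275 kg/m³, cost = 7.300 $/kg
  option B: M = 28.3 MN·m per $
  option Z: M = 15.4 MN·m per $
  option W: M = 12.4 MN·m per $
  option P: M = 3.75 MN·m per $
  option S: M = 2.87 MN·m per $
  option J: M = 0.574 MN·m per $
  option R: M = 0.523 MN·m per $
The maximum is for option B.

option B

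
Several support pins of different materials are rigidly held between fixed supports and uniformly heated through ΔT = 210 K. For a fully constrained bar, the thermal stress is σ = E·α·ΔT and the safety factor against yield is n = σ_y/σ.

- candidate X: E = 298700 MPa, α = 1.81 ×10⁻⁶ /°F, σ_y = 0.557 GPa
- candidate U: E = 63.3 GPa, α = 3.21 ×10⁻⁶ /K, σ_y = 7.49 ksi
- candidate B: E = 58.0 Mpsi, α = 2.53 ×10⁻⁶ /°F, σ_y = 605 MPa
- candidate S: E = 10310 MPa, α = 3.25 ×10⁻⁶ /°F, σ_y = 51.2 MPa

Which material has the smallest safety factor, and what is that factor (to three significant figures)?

candidate U, n = 1.21

Converting E to GPa, α to ×10⁻⁶/K, σ_y to MPa, then σ and n for each:
  candidate X: E = 298.7, α = 3.26, σ_y = 557.0 → σ = 204 MPa, n = 2.73
  candidate U: E = 63.30, α = 3.21, σ_y = 51.64 → σ = 42.7 MPa, n = 1.21
  candidate B: E = 399.9, α = 4.55, σ_y = 605.0 → σ = 382 MPa, n = 1.58
  candidate S: E = 10.31, α = 5.85, σ_y = 51.20 → σ = 12.7 MPa, n = 4.04
The minimum is candidate U at n = 1.21.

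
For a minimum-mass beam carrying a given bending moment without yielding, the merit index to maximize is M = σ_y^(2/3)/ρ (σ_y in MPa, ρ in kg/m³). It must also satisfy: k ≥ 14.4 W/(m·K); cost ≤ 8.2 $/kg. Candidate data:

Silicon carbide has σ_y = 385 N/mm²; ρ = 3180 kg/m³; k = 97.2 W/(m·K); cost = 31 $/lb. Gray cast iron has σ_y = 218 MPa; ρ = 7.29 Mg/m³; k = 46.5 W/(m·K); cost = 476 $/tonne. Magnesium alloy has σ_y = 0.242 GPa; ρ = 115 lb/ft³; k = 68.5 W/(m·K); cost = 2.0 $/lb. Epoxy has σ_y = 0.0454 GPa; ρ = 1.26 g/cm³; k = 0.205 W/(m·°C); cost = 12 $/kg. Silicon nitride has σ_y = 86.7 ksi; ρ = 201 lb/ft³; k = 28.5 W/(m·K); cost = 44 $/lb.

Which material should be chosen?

magnesium alloy

Screen on constraints: k ≥ 14.4 W/(m·K); cost ≤ 8.2 $/kg. Survivors: gray cast iron, magnesium alloy.
After converting to SI:
  gray cast iron: σ_y = 218.0 MPa, ρ = 7290 kg/m³
  magnesium alloy: σ_y = 242.0 MPa, ρ = 1842 kg/m³
  magnesium alloy: M = 21.1×10⁻³
  gray cast iron: M = 4.97×10⁻³
The maximum is for magnesium alloy.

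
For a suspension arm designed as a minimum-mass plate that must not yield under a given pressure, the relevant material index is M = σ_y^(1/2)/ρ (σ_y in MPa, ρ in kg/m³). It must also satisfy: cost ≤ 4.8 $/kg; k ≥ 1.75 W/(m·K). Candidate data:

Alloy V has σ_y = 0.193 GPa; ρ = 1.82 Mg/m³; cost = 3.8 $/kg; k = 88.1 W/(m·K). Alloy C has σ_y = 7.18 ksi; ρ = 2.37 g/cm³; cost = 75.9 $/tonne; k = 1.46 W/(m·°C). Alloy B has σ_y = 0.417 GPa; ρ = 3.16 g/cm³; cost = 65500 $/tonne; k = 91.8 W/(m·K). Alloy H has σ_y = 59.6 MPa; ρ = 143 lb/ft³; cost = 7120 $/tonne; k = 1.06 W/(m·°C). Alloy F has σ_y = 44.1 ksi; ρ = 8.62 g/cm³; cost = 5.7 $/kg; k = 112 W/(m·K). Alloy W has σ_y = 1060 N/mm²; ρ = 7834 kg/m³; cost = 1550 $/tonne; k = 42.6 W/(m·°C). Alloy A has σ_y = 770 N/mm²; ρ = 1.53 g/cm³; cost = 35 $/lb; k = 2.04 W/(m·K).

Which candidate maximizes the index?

Screen on constraints: cost ≤ 4.8 $/kg; k ≥ 1.75 W/(m·K). Survivors: alloy V, alloy W.
In SI units:
  alloy V: σ_y = 193.0 MPa, ρ = 1820 kg/m³
  alloy W: σ_y = 1060 MPa, ρ = 7834 kg/m³
  alloy V: M = 7.63×10⁻³
  alloy W: M = 4.16×10⁻³
Alloy V has the largest M.

alloy V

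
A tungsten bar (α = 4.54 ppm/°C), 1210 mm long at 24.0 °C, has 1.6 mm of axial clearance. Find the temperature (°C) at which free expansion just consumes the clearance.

α·L₀·ΔT = 1.6 mm ⇒ ΔT = 1.6 / (4.54×10⁻⁶ × 1210.0) = 291.3 K.
T = 24.0 + 291.3 = 315.3 °C.

315 °C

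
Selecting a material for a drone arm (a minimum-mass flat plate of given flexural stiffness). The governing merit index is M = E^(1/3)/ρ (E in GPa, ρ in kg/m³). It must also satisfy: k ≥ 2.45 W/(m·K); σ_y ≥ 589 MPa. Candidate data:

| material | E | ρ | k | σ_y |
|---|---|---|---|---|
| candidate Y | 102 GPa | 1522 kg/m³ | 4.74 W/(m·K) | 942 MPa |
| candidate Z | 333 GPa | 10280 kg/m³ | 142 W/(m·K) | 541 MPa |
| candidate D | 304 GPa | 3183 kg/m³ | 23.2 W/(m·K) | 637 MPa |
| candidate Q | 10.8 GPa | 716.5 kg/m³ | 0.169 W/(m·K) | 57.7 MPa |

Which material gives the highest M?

candidate Y

Screen on constraints: k ≥ 2.45 W/(m·K); σ_y ≥ 589 MPa. Survivors: candidate Y, candidate D.
Computing M directly (units already consistent):
  candidate Y: M = 3.07×10⁻³
  candidate D: M = 2.11×10⁻³
The maximum is for candidate Y.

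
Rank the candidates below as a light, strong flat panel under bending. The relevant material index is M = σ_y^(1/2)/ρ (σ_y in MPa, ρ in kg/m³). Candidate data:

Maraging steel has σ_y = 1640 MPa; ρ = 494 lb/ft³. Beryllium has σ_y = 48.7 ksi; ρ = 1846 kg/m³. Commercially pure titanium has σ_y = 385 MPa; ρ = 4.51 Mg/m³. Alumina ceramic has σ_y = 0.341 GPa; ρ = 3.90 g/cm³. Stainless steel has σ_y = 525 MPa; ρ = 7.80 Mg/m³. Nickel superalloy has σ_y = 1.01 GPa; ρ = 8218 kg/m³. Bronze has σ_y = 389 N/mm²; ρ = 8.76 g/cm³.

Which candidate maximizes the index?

Normalizing units and computing the index:
  maraging steel: σ_y = 1640 MPa, ρ = 7913 kg/m³
  beryllium: σ_y = 335.8 MPa, ρ = 1846 kg/m³
  commercially pure titanium: σ_y = 385.0 MPa, ρ = 4510 kg/m³
  alumina ceramic: σ_y = 341.0 MPa, ρ = 3900 kg/m³
  stainless steel: σ_y = 525.0 MPa, ρ = 7800 kg/m³
  nickel superalloy: σ_y = 1010 MPa, ρ = 8218 kg/m³
  bronze: σ_y = 389.0 MPa, ρ = 8760 kg/m³
  beryllium: M = 9.93×10⁻³
  maraging steel: M = 5.12×10⁻³
  alumina ceramic: M = 4.73×10⁻³
  commercially pure titanium: M = 4.35×10⁻³
  nickel superalloy: M = 3.87×10⁻³
  stainless steel: M = 2.94×10⁻³
  bronze: M = 2.25×10⁻³
The maximum is for beryllium.

beryllium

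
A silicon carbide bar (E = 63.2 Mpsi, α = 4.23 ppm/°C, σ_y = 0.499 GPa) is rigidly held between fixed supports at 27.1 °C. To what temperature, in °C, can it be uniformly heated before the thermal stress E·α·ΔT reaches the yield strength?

298 °C

E = 63.2 Mpsi = 435.7 GPa.
σ_y = 0.499 GPa = 499.0 MPa.
E·α·ΔT = 499.0 MPa ⇒ ΔT = 499.0 / (435.7×10³ × 4.23×10⁻⁶) = 270.7 K.
T = 27.1 + 270.7 = 297.8 °C.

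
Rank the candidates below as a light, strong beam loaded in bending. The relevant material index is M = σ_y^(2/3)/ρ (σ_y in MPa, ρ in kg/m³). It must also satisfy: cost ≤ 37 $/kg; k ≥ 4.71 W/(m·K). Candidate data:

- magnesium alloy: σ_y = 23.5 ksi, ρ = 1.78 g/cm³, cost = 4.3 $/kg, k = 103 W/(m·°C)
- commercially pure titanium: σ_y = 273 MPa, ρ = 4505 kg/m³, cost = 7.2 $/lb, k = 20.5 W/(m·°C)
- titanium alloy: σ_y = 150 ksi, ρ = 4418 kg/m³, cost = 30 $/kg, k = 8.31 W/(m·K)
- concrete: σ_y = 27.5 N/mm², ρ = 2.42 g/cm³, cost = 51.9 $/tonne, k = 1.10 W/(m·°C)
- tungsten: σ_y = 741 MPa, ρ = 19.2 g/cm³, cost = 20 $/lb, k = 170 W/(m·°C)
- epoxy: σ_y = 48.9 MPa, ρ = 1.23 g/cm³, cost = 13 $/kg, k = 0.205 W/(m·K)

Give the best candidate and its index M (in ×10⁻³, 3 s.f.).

titanium alloy, M = 23.1×10⁻³

Screen on constraints: cost ≤ 37 $/kg; k ≥ 4.71 W/(m·K). Survivors: magnesium alloy, commercially pure titanium, titanium alloy.
Putting every candidate on a common basis:
  magnesium alloy: σ_y = 162.0 MPa, ρ = 1780 kg/m³
  commercially pure titanium: σ_y = 273.0 MPa, ρ = 4505 kg/m³
  titanium alloy: σ_y = 1034 MPa, ρ = 4418 kg/m³
  titanium alloy: M = 23.1×10⁻³
  magnesium alloy: M = 16.7×10⁻³
  commercially pure titanium: M = 9.34×10⁻³
Highest index: titanium alloy.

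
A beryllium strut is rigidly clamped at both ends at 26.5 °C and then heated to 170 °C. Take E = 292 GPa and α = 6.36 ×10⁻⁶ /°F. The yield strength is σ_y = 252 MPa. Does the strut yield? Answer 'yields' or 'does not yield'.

α = 6.36×10⁻⁶/°F × 9/5 = 11.4×10⁻⁶/K.
ΔT = 143.5 K. Constrained thermal stress σ = E·α·ΔT = 292.0×10³ MPa × 11.4×10⁻⁶ × 143.5 = 480 MPa (compressive).
Compare to σ_y = 252 MPa: σ ≥ σ_y, so it yields.

yields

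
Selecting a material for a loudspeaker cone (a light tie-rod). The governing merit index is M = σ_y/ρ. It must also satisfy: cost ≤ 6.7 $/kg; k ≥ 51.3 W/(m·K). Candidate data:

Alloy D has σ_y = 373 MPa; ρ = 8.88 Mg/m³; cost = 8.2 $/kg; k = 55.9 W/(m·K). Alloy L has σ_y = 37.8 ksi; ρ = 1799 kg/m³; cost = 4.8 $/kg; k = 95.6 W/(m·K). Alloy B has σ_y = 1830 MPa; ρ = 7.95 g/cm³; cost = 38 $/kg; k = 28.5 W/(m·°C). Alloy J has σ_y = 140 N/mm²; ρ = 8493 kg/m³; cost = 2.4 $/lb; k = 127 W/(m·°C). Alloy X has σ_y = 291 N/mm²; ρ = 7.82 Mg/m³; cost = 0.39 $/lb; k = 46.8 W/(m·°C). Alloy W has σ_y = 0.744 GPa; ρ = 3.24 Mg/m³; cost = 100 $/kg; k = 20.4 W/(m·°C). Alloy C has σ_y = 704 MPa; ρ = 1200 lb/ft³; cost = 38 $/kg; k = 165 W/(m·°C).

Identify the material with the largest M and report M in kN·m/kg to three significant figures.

Screen on constraints: cost ≤ 6.7 $/kg; k ≥ 51.3 W/(m·K). Survivors: alloy L, alloy J.
Convert each candidate to consistent units, then evaluate M:
  alloy L: σ_y = 260.6 MPa, ρ = 1799 kg/m³
  alloy J: σ_y = 140.0 MPa, ρ = 8493 kg/m³
  alloy L: M = 145 kN·m/kg
  alloy J: M = 16.5 kN·m/kg
Highest index: alloy L.

alloy L, M = 145 kN·m/kg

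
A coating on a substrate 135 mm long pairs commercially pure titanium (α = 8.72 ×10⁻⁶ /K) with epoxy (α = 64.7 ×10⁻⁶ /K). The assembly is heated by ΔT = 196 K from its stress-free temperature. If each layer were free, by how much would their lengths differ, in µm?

1480 µm

Δα = |8.72 − 64.7|×10⁻⁶/K = 56.0×10⁻⁶/K.
ΔL_mismatch = Δα·L·ΔT = 56.0×10⁻⁶ × 135.0 mm × 196.0 K = 1480 µm.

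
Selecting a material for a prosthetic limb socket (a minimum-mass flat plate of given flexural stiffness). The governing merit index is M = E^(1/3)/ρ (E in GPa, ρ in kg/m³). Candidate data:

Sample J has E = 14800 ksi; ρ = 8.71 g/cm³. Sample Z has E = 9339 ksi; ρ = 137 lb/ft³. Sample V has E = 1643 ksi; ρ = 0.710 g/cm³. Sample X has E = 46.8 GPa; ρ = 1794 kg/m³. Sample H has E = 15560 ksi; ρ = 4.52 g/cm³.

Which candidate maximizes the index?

After converting to SI:
  sample J: E = 102.0 GPa, ρ = 8710 kg/m³
  sample Z: E = 64.39 GPa, ρ = 2195 kg/m³
  sample V: E = 11.33 GPa, ρ = 710.0 kg/m³
  sample X: E = 46.80 GPa, ρ = 1794 kg/m³
  sample H: E = 107.3 GPa, ρ = 4520 kg/m³
  sample V: M = 3.16×10⁻³
  sample X: M = 2.01×10⁻³
  sample Z: M = 1.83×10⁻³
  sample H: M = 1.05×10⁻³
  sample J: M = 0.537×10⁻³
Sample V ranks first.

sample V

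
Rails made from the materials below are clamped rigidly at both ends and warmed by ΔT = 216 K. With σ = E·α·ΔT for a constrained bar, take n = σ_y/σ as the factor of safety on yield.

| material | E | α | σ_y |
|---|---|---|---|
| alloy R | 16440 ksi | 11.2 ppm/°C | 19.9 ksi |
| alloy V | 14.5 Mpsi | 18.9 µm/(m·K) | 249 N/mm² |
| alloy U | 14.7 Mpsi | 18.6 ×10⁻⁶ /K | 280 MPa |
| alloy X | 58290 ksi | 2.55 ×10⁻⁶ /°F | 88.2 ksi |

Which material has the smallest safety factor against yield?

alloy R

Converting E to GPa, α to ×10⁻⁶/K, σ_y to MPa, then σ and n for each:
  alloy R: E = 113.3, α = 11.2, σ_y = 137.2 → σ = 274 MPa, n = 0.500
  alloy V: E = 99.97, α = 18.9, σ_y = 249.0 → σ = 408 MPa, n = 0.610
  alloy U: E = 101.4, α = 18.6, σ_y = 280.0 → σ = 407 MPa, n = 0.688
  alloy X: E = 401.9, α = 4.59, σ_y = 608.1 → σ = 398 MPa, n = 1.53
The minimum is alloy R at n = 0.500.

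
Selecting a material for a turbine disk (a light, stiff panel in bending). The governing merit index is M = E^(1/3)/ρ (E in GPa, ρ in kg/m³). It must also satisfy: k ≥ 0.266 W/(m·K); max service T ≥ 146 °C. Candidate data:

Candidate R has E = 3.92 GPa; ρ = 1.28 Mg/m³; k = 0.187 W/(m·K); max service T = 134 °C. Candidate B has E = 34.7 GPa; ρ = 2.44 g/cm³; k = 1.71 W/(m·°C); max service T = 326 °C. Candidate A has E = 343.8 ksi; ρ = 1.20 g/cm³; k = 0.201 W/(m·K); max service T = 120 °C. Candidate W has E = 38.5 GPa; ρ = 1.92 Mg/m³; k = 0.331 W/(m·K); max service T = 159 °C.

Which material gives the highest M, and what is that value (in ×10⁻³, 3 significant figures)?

candidate W, M = 1.76×10⁻³

Screen on constraints: k ≥ 0.266 W/(m·K); max service T ≥ 146 °C. Survivors: candidate B, candidate W.
In SI units:
  candidate B: E = 34.70 GPa, ρ = 2440 kg/m³
  candidate W: E = 38.50 GPa, ρ = 1920 kg/m³
  candidate W: M = 1.76×10⁻³
  candidate B: M = 1.34×10⁻³
The maximum is for candidate W.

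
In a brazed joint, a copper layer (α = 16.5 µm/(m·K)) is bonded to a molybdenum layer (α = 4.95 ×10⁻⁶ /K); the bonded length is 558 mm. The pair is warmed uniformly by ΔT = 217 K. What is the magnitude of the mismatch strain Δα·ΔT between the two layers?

2.51×10⁻³

Δα = |16.5 − 4.95|×10⁻⁶/K = 11.6×10⁻⁶/K.
Mismatch strain = Δα·ΔT = 11.6×10⁻⁶ × 217.0 = 2.51×10⁻³.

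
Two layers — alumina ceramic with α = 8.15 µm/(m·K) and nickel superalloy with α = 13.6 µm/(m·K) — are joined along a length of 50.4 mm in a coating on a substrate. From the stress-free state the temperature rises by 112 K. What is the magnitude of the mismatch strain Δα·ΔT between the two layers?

Δα = |8.15 − 13.6|×10⁻⁶/K = 5.45×10⁻⁶/K.
Mismatch strain = Δα·ΔT = 5.45×10⁻⁶ × 112.0 = 6.10×10⁻⁴.

6.10×10⁻⁴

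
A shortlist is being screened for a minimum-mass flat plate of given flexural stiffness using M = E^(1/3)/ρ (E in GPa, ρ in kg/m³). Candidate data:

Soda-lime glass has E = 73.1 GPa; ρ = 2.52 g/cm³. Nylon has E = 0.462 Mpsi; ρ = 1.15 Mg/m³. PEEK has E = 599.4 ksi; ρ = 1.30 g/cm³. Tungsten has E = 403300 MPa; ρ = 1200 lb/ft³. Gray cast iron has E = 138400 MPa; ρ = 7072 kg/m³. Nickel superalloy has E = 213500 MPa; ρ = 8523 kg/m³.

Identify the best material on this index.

soda-lime glass

Putting every candidate on a common basis:
  soda-lime glass: E = 73.10 GPa, ρ = 2520 kg/m³
  nylon: E = 3.185 GPa, ρ = 1150 kg/m³
  PEEK: E = 4.133 GPa, ρ = 1300 kg/m³
  tungsten: E = 403.3 GPa, ρ = 19220 kg/m³
  gray cast iron: E = 138.4 GPa, ρ = 7072 kg/m³
  nickel superalloy: E = 213.5 GPa, ρ = 8523 kg/m³
  soda-lime glass: M = 1.66×10⁻³
  nylon: M = 1.28×10⁻³
  PEEK: M = 1.23×10⁻³
  gray cast iron: M = 0.731×10⁻³
  nickel superalloy: M = 0.701×10⁻³
  tungsten: M = 0.384×10⁻³
Soda-lime glass ranks first.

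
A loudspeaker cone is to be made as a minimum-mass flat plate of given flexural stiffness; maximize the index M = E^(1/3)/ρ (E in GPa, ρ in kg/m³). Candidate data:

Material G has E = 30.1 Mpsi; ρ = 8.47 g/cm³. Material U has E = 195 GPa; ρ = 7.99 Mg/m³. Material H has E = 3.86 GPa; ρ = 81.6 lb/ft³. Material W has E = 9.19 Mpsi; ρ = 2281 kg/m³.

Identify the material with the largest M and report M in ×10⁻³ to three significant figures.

Normalizing units and computing the index:
  material G: E = 207.5 GPa, ρ = 8470 kg/m³
  material U: E = 195.0 GPa, ρ = 7990 kg/m³
  material H: E = 3.860 GPa, ρ = 1307 kg/m³
  material W: E = 63.36 GPa, ρ = 2281 kg/m³
  material W: M = 1.75×10⁻³
  material H: M = 1.20×10⁻³
  material U: M = 0.726×10⁻³
  material G: M = 0.699×10⁻³
Highest index: material W.

material W, M = 1.75×10⁻³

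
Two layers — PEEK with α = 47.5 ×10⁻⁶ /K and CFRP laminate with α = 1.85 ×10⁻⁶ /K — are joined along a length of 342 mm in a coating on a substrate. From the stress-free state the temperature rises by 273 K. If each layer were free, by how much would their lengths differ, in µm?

4260 µm

Δα = |47.5 − 1.85|×10⁻⁶/K = 45.6×10⁻⁶/K.
ΔL_mismatch = Δα·L·ΔT = 45.6×10⁻⁶ × 342.0 mm × 273.0 K = 4260 µm.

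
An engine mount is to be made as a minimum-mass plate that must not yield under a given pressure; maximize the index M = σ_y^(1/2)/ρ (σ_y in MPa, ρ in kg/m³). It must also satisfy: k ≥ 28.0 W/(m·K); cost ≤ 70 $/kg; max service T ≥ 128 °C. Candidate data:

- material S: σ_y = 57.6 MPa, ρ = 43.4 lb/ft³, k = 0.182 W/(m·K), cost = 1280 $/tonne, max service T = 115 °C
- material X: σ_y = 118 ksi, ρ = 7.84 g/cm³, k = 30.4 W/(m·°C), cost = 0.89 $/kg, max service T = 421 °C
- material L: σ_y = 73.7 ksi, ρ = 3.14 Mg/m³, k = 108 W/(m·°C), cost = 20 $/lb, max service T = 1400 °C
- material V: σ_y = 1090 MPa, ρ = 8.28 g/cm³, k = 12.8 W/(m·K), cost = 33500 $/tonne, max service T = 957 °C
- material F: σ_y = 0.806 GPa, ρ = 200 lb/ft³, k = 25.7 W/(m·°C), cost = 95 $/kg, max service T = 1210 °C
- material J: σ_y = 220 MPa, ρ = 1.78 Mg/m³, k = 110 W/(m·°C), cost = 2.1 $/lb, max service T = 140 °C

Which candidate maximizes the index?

Screen on constraints: k ≥ 28.0 W/(m·K); cost ≤ 70 $/kg; max service T ≥ 128 °C. Survivors: material X, material L, material J.
Normalizing units and computing the index:
  material X: σ_y = 813.6 MPa, ρ = 7840 kg/m³
  material L: σ_y = 508.1 MPa, ρ = 3140 kg/m³
  material J: σ_y = 220.0 MPa, ρ = 1780 kg/m³
  material J: M = 8.33×10⁻³
  material L: M = 7.18×10⁻³
  material X: M = 3.64×10⁻³
Material J has the largest M.

material J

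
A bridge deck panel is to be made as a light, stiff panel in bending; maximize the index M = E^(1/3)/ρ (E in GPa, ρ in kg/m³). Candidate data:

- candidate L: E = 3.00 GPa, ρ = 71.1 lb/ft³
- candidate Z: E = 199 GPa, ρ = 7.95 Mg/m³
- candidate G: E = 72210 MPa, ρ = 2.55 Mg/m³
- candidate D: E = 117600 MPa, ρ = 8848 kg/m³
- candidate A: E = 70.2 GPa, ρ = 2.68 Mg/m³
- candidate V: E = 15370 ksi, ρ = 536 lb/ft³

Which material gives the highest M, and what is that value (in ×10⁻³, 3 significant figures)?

candidate G, M = 1.63×10⁻³

After converting to SI:
  candidate L: E = 3.000 GPa, ρ = 1139 kg/m³
  candidate Z: E = 199.0 GPa, ρ = 7950 kg/m³
  candidate G: E = 72.21 GPa, ρ = 2550 kg/m³
  candidate D: E = 117.6 GPa, ρ = 8848 kg/m³
  candidate A: E = 70.20 GPa, ρ = 2680 kg/m³
  candidate V: E = 106.0 GPa, ρ = 8586 kg/m³
  candidate G: M = 1.63×10⁻³
  candidate A: M = 1.54×10⁻³
  candidate L: M = 1.27×10⁻³
  candidate Z: M = 0.734×10⁻³
  candidate D: M = 0.554×10⁻³
  candidate V: M = 0.551×10⁻³
The maximum is for candidate G.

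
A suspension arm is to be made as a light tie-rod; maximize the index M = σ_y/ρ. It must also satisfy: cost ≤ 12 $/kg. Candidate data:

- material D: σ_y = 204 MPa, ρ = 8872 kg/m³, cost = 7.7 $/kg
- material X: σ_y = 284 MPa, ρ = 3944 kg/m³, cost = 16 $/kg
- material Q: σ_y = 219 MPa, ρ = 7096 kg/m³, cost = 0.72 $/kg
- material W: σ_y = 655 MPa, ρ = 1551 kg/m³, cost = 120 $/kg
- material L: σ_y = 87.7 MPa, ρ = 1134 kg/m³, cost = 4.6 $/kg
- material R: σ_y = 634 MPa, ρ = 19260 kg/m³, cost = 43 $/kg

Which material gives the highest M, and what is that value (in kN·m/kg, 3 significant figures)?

material L, M = 77.3 kN·m/kg

Screen on constraints: cost ≤ 12 $/kg. Survivors: material D, material Q, material L.
Computing M directly (units already consistent):
  material L: M = 77.3 kN·m/kg
  material Q: M = 30.9 kN·m/kg
  material D: M = 23.0 kN·m/kg
Material L ranks first.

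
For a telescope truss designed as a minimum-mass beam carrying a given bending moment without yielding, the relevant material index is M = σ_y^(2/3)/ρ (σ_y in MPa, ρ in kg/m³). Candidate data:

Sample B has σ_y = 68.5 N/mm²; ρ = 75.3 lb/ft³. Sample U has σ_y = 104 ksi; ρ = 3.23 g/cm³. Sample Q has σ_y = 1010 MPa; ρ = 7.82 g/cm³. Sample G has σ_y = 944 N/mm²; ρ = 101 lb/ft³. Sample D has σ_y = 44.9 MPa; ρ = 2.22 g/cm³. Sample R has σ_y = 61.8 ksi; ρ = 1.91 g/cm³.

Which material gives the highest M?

sample G

After converting to SI:
  sample B: σ_y = 68.50 MPa, ρ = 1206 kg/m³
  sample U: σ_y = 717.1 MPa, ρ = 3230 kg/m³
  sample Q: σ_y = 1010 MPa, ρ = 7820 kg/m³
  sample G: σ_y = 944.0 MPa, ρ = 1618 kg/m³
  sample D: σ_y = 44.90 MPa, ρ = 2220 kg/m³
  sample R: σ_y = 426.1 MPa, ρ = 1910 kg/m³
  sample G: M = 59.5×10⁻³
  sample R: M = 29.6×10⁻³
  sample U: M = 24.8×10⁻³
  sample B: M = 13.9×10⁻³
  sample Q: M = 12.9×10⁻³
  sample D: M = 5.69×10⁻³
Sample G ranks first.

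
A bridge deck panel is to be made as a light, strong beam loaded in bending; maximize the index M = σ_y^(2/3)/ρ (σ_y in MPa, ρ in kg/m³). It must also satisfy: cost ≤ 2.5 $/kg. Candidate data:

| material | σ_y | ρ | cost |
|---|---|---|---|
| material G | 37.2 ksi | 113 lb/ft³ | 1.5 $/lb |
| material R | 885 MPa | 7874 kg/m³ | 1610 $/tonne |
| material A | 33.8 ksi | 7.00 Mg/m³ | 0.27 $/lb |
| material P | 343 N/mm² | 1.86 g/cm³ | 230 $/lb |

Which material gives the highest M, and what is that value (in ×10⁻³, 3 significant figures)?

material R, M = 11.7×10⁻³

Screen on constraints: cost ≤ 2.5 $/kg. Survivors: material R, material A.
Normalizing units and computing the index:
  material R: σ_y = 885.0 MPa, ρ = 7874 kg/m³
  material A: σ_y = 233.0 MPa, ρ = 7000 kg/m³
  material R: M = 11.7×10⁻³
  material A: M = 5.41×10⁻³
Highest index: material R.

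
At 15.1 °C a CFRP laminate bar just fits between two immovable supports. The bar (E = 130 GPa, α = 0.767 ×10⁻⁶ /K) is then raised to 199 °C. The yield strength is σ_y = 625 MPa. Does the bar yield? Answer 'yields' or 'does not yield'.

does not yield

ΔT = 183.9 K. Constrained thermal stress σ = E·α·ΔT = 130.0×10³ MPa × 0.767×10⁻⁶ × 183.9 = 18.3 MPa (compressive).
Compare to σ_y = 625 MPa: σ < σ_y, so it does not yield.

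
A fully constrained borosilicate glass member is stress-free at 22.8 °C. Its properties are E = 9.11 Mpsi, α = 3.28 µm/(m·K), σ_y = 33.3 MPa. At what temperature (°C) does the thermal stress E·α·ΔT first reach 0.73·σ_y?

E = 9.11 Mpsi = 62.81 GPa.
E·α·ΔT = 24.31 MPa ⇒ ΔT = 24.31 / (62.81×10³ × 3.28×10⁻⁶) = 118.0 K.
T = 22.8 + 118.0 = 140.8 °C.

141 °C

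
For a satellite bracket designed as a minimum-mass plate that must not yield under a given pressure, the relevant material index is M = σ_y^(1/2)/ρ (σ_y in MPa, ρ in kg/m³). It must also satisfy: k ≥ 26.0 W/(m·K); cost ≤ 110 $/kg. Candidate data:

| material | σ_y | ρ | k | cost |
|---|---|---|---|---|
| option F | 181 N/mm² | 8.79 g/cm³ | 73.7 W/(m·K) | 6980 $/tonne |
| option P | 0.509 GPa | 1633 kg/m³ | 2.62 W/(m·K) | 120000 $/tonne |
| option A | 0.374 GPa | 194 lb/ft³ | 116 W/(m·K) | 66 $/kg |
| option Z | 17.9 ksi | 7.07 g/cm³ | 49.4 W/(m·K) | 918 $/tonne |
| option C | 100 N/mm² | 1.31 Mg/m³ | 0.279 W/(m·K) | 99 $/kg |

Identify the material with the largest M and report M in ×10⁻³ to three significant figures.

Screen on constraints: k ≥ 26.0 W/(m·K); cost ≤ 110 $/kg. Survivors: option F, option A, option Z.
In SI units:
  option F: σ_y = 181.0 MPa, ρ = 8790 kg/m³
  option A: σ_y = 374.0 MPa, ρ = 3108 kg/m³
  option Z: σ_y = 123.4 MPa, ρ = 7070 kg/m³
  option A: M = 6.22×10⁻³
  option Z: M = 1.57×10⁻³
  option F: M = 1.53×10⁻³
Highest index: option A.

option A, M = 6.22×10⁻³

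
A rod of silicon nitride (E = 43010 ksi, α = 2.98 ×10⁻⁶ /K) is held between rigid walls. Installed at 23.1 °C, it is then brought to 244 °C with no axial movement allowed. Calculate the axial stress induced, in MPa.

E = 43010 ksi = 296.5 GPa.
ΔT = 220.9 K. Constrained thermal stress σ = E·α·ΔT = 296.5×10³ MPa × 2.98×10⁻⁶ × 220.9 = 195 MPa (compressive).

195 MPa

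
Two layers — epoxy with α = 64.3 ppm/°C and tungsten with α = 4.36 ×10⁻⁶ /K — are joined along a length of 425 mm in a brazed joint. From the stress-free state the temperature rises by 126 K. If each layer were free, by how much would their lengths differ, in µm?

3210 µm

Δα = |64.3 − 4.36|×10⁻⁶/K = 59.9×10⁻⁶/K.
ΔL_mismatch = Δα·L·ΔT = 59.9×10⁻⁶ × 425.0 mm × 126.0 K = 3210 µm.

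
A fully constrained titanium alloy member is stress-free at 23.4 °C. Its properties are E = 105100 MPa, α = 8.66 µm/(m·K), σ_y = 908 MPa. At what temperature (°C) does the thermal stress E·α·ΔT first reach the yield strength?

E = 105100 MPa = 105.1 GPa.
E·α·ΔT = 908.0 MPa ⇒ ΔT = 908.0 / (105.1×10³ × 8.66×10⁻⁶) = 997.6 K.
T = 23.4 + 997.6 = 1021 °C.

1020 °C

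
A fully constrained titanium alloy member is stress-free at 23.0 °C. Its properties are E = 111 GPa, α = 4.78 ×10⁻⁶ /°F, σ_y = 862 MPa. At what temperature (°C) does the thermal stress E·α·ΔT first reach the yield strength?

α = 4.78×10⁻⁶/°F × 9/5 = 8.60×10⁻⁶/K.
E·α·ΔT = 862.0 MPa ⇒ ΔT = 862.0 / (111.0×10³ × 8.60×10⁻⁶) = 902.6 K.
T = 23.0 + 902.6 = 925.6 °C.

926 °C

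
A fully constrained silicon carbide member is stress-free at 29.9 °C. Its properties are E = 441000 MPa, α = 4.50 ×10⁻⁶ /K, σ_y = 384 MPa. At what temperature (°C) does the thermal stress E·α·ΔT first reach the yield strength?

E = 441000 MPa = 441.0 GPa.
E·α·ΔT = 384.0 MPa ⇒ ΔT = 384.0 / (441.0×10³ × 4.50×10⁻⁶) = 193.5 K.
T = 29.9 + 193.5 = 223.4 °C.

223 °C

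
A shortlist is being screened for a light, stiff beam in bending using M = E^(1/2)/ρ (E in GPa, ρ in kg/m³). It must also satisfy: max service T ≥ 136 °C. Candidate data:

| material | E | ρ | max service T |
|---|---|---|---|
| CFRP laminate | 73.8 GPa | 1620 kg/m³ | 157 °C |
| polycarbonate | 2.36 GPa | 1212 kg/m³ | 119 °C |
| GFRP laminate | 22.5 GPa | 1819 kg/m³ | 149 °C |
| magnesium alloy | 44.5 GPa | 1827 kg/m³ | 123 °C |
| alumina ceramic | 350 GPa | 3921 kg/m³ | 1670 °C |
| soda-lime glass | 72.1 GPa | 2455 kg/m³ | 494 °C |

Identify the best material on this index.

CFRP laminate

Screen on constraints: max service T ≥ 136 °C. Survivors: CFRP laminate, GFRP laminate, alumina ceramic, soda-lime glass.
Evaluate M for each candidate:
  CFRP laminate: M = 5.30×10⁻³
  alumina ceramic: M = 4.77×10⁻³
  soda-lime glass: M = 3.46×10⁻³
  GFRP laminate: M = 2.61×10⁻³
CFRP laminate ranks first.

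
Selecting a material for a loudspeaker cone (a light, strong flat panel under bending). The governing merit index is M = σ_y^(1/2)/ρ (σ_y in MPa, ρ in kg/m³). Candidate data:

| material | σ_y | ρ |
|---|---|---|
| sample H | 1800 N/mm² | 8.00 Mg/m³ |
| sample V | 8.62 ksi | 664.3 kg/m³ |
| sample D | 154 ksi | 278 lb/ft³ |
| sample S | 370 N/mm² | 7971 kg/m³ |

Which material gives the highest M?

Normalizing units and computing the index:
  sample H: σ_y = 1800 MPa, ρ = 8000 kg/m³
  sample V: σ_y = 59.43 MPa, ρ = 664.3 kg/m³
  sample D: σ_y = 1062 MPa, ρ = 4453 kg/m³
  sample S: σ_y = 370.0 MPa, ρ = 7971 kg/m³
  sample V: M = 11.6×10⁻³
  sample D: M = 7.32×10⁻³
  sample H: M = 5.30×10⁻³
  sample S: M = 2.41×10⁻³
Sample V has the largest M.

sample V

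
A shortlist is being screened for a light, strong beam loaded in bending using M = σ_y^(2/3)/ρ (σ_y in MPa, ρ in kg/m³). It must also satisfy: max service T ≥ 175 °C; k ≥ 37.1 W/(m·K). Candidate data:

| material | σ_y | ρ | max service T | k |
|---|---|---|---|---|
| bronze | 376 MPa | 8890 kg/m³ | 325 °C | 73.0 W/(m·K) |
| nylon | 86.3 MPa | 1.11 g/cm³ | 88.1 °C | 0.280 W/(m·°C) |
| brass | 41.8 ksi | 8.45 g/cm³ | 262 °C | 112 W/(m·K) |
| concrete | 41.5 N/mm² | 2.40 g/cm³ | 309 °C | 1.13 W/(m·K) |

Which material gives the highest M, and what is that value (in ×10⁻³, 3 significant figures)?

Screen on constraints: max service T ≥ 175 °C; k ≥ 37.1 W/(m·K). Survivors: bronze, brass.
After converting to SI:
  bronze: σ_y = 376.0 MPa, ρ = 8890 kg/m³
  brass: σ_y = 288.2 MPa, ρ = 8450 kg/m³
  bronze: M = 5.86×10⁻³
  brass: M = 5.16×10⁻³
Bronze ranks first.

bronze, M = 5.86×10⁻³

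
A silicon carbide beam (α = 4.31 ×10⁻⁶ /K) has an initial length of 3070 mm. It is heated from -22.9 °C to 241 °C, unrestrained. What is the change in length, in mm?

ΔT = 241 − (-22.9) = 263.9 K.
ΔL = α·L₀·ΔT = 4.31×10⁻⁶ × 3070 mm × 263.9 K = 3.49 mm.

3.49 mm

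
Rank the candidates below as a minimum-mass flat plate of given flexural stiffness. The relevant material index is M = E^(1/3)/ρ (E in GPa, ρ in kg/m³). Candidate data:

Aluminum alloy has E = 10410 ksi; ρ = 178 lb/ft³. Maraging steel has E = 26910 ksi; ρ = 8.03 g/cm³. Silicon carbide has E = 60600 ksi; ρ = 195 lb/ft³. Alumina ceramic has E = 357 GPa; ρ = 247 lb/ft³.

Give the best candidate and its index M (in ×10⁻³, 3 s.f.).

Normalizing units and computing the index:
  aluminum alloy: E = 71.77 GPa, ρ = 2851 kg/m³
  maraging steel: E = 185.5 GPa, ρ = 8030 kg/m³
  silicon carbide: E = 417.8 GPa, ρ = 3124 kg/m³
  alumina ceramic: E = 357.0 GPa, ρ = 3957 kg/m³
  silicon carbide: M = 2.39×10⁻³
  alumina ceramic: M = 1.79×10⁻³
  aluminum alloy: M = 1.46×10⁻³
  maraging steel: M = 0.710×10⁻³
Silicon carbide has the largest M.

silicon carbide, M = 2.39×10⁻³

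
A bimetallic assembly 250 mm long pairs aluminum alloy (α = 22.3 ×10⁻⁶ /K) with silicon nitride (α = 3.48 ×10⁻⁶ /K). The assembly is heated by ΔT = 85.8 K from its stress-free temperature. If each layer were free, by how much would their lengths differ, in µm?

404 µm

Δα = |22.3 − 3.48|×10⁻⁶/K = 18.8×10⁻⁶/K.
ΔL_mismatch = Δα·L·ΔT = 18.8×10⁻⁶ × 250.0 mm × 85.8 K = 404 µm.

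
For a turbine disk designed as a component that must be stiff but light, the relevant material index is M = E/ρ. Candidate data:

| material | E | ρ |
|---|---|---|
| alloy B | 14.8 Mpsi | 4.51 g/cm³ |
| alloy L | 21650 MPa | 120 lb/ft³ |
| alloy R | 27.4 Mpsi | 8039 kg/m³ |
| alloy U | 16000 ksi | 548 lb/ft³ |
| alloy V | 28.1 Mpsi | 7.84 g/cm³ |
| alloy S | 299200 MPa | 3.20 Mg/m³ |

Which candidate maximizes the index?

alloy S

Putting every candidate on a common basis:
  alloy B: E = 102.0 GPa, ρ = 4510 kg/m³
  alloy L: E = 21.65 GPa, ρ = 1922 kg/m³
  alloy R: E = 188.9 GPa, ρ = 8039 kg/m³
  alloy U: E = 110.3 GPa, ρ = 8778 kg/m³
  alloy V: E = 193.7 GPa, ρ = 7840 kg/m³
  alloy S: E = 299.2 GPa, ρ = 3200 kg/m³
  alloy S: M = 93.5 MN·m/kg
  alloy V: M = 24.7 MN·m/kg
  alloy R: M = 23.5 MN·m/kg
  alloy B: M = 22.6 MN·m/kg
  alloy U: M = 12.6 MN·m/kg
  alloy L: M = 11.3 MN·m/kg
Alloy S has the largest M.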